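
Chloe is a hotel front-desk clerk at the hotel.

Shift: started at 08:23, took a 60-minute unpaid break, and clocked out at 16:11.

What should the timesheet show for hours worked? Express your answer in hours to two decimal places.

Shift: 08:23–16:11 = 7 h 48 min; less 60 min break → 6 h 48 min

6.80 hours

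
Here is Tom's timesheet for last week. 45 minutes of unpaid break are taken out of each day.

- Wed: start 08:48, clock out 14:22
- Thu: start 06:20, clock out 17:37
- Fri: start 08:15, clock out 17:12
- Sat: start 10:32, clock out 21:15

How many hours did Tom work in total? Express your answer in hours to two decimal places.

33.52 hours

Wed: 08:48–14:22 = 5 h 34 min; less 45 min break → 4 h 49 min
Thu: 06:20–17:37 = 11 h 17 min; less 45 min break → 10 h 32 min
Fri: 08:15–17:12 = 8 h 57 min; less 45 min break → 8 h 12 min
Sat: 10:32–21:15 = 10 h 43 min; less 45 min break → 9 h 58 min
Total: 4 h 49 min + 10 h 32 min + 8 h 12 min + 9 h 58 min = 33 h 31 min.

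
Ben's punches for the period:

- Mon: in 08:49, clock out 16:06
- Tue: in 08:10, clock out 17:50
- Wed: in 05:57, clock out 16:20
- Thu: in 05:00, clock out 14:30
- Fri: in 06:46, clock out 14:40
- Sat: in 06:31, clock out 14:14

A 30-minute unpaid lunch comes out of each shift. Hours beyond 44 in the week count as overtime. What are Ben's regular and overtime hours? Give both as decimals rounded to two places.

Regular 44.00 hours, overtime 5.45 hours

Mon: 08:49–16:06 = 7 h 17 min; less 30 min break → 6 h 47 min
Tue: 08:10–17:50 = 9 h 40 min; less 30 min break → 9 h 10 min
Wed: 05:57–16:20 = 10 h 23 min; less 30 min break → 9 h 53 min
Thu: 05:00–14:30 = 9 h 30 min; less 30 min break → 9 h 0 min
Fri: 06:46–14:40 = 7 h 54 min; less 30 min break → 7 h 24 min
Sat: 06:31–14:14 = 7 h 43 min; less 30 min break → 7 h 13 min
Total worked: 49 h 27 min = 49.45 h.
Threshold 44 h → overtime 5 h 27 min, regular 44 h 0 min.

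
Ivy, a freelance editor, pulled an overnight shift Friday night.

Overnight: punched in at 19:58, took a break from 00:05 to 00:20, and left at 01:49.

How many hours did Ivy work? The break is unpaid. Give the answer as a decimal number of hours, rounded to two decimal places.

5.60 hours

Overnight: 19:58 → midnight = 4 h 2 min; midnight → 01:49 = 1 h 49 min; span 5 h 51 min; less 15 min break → 5 h 36 min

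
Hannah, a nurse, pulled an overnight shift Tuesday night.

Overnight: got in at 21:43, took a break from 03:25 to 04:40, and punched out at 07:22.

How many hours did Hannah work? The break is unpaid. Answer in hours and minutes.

Overnight: 21:43 → midnight = 2 h 17 min; midnight → 07:22 = 7 h 22 min; span 9 h 39 min; less 75 min break → 8 h 24 min

8 h 24 min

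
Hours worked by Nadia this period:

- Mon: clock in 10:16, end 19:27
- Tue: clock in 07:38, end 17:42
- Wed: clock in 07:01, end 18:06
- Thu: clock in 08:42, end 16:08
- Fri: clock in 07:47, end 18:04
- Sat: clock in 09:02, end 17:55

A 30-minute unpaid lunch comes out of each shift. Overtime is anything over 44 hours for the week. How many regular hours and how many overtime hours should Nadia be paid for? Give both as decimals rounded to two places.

Mon: 10:16–19:27 = 9 h 11 min; less 30 min break → 8 h 41 min
Tue: 07:38–17:42 = 10 h 4 min; less 30 min break → 9 h 34 min
Wed: 07:01–18:06 = 11 h 5 min; less 30 min break → 10 h 35 min
Thu: 08:42–16:08 = 7 h 26 min; less 30 min break → 6 h 56 min
Fri: 07:47–18:04 = 10 h 17 min; less 30 min break → 9 h 47 min
Sat: 09:02–17:55 = 8 h 53 min; less 30 min break → 8 h 23 min
Total worked: 53 h 56 min = 53.93 h.
Threshold 44 h → overtime 9 h 56 min, regular 44 h 0 min.

Regular 44.00 hours, overtime 9.93 hours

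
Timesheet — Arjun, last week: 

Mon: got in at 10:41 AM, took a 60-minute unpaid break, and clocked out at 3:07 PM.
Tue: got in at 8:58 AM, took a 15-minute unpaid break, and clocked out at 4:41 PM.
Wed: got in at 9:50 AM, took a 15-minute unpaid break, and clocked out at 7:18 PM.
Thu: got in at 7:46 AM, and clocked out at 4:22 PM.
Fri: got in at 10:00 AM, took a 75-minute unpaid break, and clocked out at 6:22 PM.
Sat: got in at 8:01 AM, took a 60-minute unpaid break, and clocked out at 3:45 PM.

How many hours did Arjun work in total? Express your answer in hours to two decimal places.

42.57 hours

Mon: 10:41 AM–3:07 PM = 4 h 26 min; less 60 min break → 3 h 26 min
Tue: 8:58 AM–4:41 PM = 7 h 43 min; less 15 min break → 7 h 28 min
Wed: 9:50 AM–7:18 PM = 9 h 28 min; less 15 min break → 9 h 13 min
Thu: 7:46 AM–4:22 PM = 8 h 36 min
Fri: 10:00 AM–6:22 PM = 8 h 22 min; less 75 min break → 7 h 7 min
Sat: 8:01 AM–3:45 PM = 7 h 44 min; less 60 min break → 6 h 44 min
Total: 3 h 26 min + 7 h 28 min + 9 h 13 min + 8 h 36 min + 7 h 7 min + 6 h 44 min = 42 h 34 min.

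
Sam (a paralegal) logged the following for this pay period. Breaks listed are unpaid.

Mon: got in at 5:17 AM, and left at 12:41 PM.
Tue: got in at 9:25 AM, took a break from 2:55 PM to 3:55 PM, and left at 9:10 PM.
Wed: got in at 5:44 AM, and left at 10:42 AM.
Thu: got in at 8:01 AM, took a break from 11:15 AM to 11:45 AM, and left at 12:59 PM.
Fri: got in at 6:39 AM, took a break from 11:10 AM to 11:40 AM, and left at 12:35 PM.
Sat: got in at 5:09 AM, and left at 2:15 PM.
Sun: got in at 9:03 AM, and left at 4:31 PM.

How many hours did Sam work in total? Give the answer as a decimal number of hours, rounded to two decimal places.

49.58 hours

Mon: 5:17 AM–12:41 PM = 7 h 24 min
Tue: 9:25 AM–9:10 PM = 11 h 45 min; less 60 min break → 10 h 45 min
Wed: 5:44 AM–10:42 AM = 4 h 58 min
Thu: 8:01 AM–12:59 PM = 4 h 58 min; less 30 min break → 4 h 28 min
Fri: 6:39 AM–12:35 PM = 5 h 56 min; less 30 min break → 5 h 26 min
Sat: 5:09 AM–2:15 PM = 9 h 6 min
Sun: 9:03 AM–4:31 PM = 7 h 28 min
Total: 7 h 24 min + 10 h 45 min + 4 h 58 min + 4 h 28 min + 5 h 26 min + 9 h 6 min + 7 h 28 min = 49 h 35 min.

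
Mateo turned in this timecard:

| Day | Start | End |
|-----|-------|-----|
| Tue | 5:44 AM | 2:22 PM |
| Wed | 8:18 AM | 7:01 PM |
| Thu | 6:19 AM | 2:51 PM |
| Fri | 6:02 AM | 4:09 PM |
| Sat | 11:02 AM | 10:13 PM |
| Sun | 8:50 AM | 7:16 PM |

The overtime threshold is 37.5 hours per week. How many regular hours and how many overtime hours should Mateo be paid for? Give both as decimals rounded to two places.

Regular 37.50 hours, overtime 22.12 hours

Tue: 5:44 AM–2:22 PM = 8 h 38 min
Wed: 8:18 AM–7:01 PM = 10 h 43 min
Thu: 6:19 AM–2:51 PM = 8 h 32 min
Fri: 6:02 AM–4:09 PM = 10 h 7 min
Sat: 11:02 AM–10:13 PM = 11 h 11 min
Sun: 8:50 AM–7:16 PM = 10 h 26 min
Total worked: 59 h 37 min = 59.62 h.
Threshold 37.5 h → overtime 22 h 7 min, regular 37 h 30 min.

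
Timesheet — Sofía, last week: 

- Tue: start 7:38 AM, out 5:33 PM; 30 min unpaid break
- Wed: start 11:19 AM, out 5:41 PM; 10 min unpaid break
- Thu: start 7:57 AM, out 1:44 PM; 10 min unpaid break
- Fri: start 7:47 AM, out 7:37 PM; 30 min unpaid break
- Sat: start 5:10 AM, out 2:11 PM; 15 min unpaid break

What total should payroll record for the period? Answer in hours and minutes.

Tue: 7:38 AM–5:33 PM = 9 h 55 min; less 30 min break → 9 h 25 min
Wed: 11:19 AM–5:41 PM = 6 h 22 min; less 10 min break → 6 h 12 min
Thu: 7:57 AM–1:44 PM = 5 h 47 min; less 10 min break → 5 h 37 min
Fri: 7:47 AM–7:37 PM = 11 h 50 min; less 30 min break → 11 h 20 min
Sat: 5:10 AM–2:11 PM = 9 h 1 min; less 15 min break → 8 h 46 min
Total: 9 h 25 min + 6 h 12 min + 5 h 37 min + 11 h 20 min + 8 h 46 min = 41 h 20 min.

41 h 20 min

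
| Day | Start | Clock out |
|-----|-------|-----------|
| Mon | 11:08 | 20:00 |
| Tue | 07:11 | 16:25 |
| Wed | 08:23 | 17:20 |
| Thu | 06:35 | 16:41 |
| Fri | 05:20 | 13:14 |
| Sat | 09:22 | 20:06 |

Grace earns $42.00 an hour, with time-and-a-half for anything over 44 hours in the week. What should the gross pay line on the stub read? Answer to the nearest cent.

Mon: 11:08–20:00 = 8 h 52 min
Tue: 07:11–16:25 = 9 h 14 min
Wed: 08:23–17:20 = 8 h 57 min
Thu: 06:35–16:41 = 10 h 6 min
Fri: 05:20–13:14 = 7 h 54 min
Sat: 09:22–20:06 = 10 h 44 min
Total worked: 55 h 47 min = 3347 min.
Regular 44 h 0 min = 2640 min at $42.00/h; overtime 11 h 47 min = 707 min at $63.00/h.
Pay = (2640 × $42.00 + 707 × $63.00) ÷ 60 = $2590.35.

$2590.35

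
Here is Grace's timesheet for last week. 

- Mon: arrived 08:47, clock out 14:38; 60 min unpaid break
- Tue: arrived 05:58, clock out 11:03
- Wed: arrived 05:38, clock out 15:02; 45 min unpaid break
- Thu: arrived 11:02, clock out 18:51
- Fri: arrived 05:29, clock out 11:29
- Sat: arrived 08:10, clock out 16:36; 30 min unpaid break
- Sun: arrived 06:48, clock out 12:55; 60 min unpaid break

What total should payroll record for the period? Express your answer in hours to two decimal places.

Mon: 08:47–14:38 = 5 h 51 min; less 60 min break → 4 h 51 min
Tue: 05:58–11:03 = 5 h 5 min
Wed: 05:38–15:02 = 9 h 24 min; less 45 min break → 8 h 39 min
Thu: 11:02–18:51 = 7 h 49 min
Fri: 05:29–11:29 = 6 h 0 min
Sat: 08:10–16:36 = 8 h 26 min; less 30 min break → 7 h 56 min
Sun: 06:48–12:55 = 6 h 7 min; less 60 min break → 5 h 7 min
Total: 4 h 51 min + 5 h 5 min + 8 h 39 min + 7 h 49 min + 6 h 0 min + 7 h 56 min + 5 h 7 min = 45 h 27 min.

45.45 hours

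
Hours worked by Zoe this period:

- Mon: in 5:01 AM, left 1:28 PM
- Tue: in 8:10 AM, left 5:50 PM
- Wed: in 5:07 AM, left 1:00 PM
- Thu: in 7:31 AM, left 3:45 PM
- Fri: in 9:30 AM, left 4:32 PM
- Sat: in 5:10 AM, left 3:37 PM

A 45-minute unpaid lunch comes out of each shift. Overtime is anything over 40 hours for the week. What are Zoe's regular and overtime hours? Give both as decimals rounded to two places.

Mon: 5:01 AM–1:28 PM = 8 h 27 min; less 45 min break → 7 h 42 min
Tue: 8:10 AM–5:50 PM = 9 h 40 min; less 45 min break → 8 h 55 min
Wed: 5:07 AM–1:00 PM = 7 h 53 min; less 45 min break → 7 h 8 min
Thu: 7:31 AM–3:45 PM = 8 h 14 min; less 45 min break → 7 h 29 min
Fri: 9:30 AM–4:32 PM = 7 h 2 min; less 45 min break → 6 h 17 min
Sat: 5:10 AM–3:37 PM = 10 h 27 min; less 45 min break → 9 h 42 min
Total worked: 47 h 13 min = 47.22 h.
Threshold 40 h → overtime 7 h 13 min, regular 40 h 0 min.

Regular 40.00 hours, overtime 7.22 hours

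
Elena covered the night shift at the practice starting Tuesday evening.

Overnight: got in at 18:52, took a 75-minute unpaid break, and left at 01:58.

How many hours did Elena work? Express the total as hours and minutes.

Overnight: 18:52 → midnight = 5 h 8 min; midnight → 01:58 = 1 h 58 min; span 7 h 6 min; less 75 min break → 5 h 51 min

5 h 51 min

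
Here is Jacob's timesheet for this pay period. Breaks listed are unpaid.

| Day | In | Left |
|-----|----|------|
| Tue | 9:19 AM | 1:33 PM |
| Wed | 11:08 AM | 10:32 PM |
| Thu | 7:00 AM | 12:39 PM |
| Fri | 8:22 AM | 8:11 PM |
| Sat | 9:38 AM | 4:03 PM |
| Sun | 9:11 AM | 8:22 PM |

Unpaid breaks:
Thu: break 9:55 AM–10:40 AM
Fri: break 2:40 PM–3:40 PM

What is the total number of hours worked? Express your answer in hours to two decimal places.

Tue: 9:19 AM–1:33 PM = 4 h 14 min
Wed: 11:08 AM–10:32 PM = 11 h 24 min
Thu: 7:00 AM–12:39 PM = 5 h 39 min; less 45 min break → 4 h 54 min
Fri: 8:22 AM–8:11 PM = 11 h 49 min; less 60 min break → 10 h 49 min
Sat: 9:38 AM–4:03 PM = 6 h 25 min
Sun: 9:11 AM–8:22 PM = 11 h 11 min
Total: 4 h 14 min + 11 h 24 min + 4 h 54 min + 10 h 49 min + 6 h 25 min + 11 h 11 min = 48 h 57 min.

48.95 hours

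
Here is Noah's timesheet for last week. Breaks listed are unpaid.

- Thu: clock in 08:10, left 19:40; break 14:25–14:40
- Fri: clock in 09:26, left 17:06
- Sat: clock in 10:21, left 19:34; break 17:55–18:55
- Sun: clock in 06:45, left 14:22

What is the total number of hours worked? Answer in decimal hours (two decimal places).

34.75 hours

Thu: 08:10–19:40 = 11 h 30 min; less 15 min break → 11 h 15 min
Fri: 09:26–17:06 = 7 h 40 min
Sat: 10:21–19:34 = 9 h 13 min; less 60 min break → 8 h 13 min
Sun: 06:45–14:22 = 7 h 37 min
Total: 11 h 15 min + 7 h 40 min + 8 h 13 min + 7 h 37 min = 34 h 45 min.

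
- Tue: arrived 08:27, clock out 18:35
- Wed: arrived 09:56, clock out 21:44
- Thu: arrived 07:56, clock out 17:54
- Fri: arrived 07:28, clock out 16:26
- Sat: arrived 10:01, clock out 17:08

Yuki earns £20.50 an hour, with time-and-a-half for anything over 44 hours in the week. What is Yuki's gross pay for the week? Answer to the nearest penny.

£1024.49

Tue: 08:27–18:35 = 10 h 8 min
Wed: 09:56–21:44 = 11 h 48 min
Thu: 07:56–17:54 = 9 h 58 min
Fri: 07:28–16:26 = 8 h 58 min
Sat: 10:01–17:08 = 7 h 7 min
Total worked: 47 h 59 min = 2879 min.
Regular 44 h 0 min = 2640 min at £20.50/h; overtime 3 h 59 min = 239 min at £30.75/h.
Pay = (2640 × £20.50 + 239 × £30.75) ÷ 60 = £1024.49.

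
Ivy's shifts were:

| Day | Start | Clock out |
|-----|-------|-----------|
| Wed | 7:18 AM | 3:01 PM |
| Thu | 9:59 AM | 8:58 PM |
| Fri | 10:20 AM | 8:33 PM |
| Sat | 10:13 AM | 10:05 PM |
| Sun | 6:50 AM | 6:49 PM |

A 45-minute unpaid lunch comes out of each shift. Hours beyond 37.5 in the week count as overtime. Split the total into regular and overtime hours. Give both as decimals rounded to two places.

Regular 37.50 hours, overtime 11.52 hours

Wed: 7:18 AM–3:01 PM = 7 h 43 min; less 45 min break → 6 h 58 min
Thu: 9:59 AM–8:58 PM = 10 h 59 min; less 45 min break → 10 h 14 min
Fri: 10:20 AM–8:33 PM = 10 h 13 min; less 45 min break → 9 h 28 min
Sat: 10:13 AM–10:05 PM = 11 h 52 min; less 45 min break → 11 h 7 min
Sun: 6:50 AM–6:49 PM = 11 h 59 min; less 45 min break → 11 h 14 min
Total worked: 49 h 1 min = 49.02 h.
Threshold 37.5 h → overtime 11 h 31 min, regular 37 h 30 min.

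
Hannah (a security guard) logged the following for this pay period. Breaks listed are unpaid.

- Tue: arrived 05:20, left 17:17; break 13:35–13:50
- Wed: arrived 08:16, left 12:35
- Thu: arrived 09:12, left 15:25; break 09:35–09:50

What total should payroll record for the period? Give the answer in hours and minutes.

21 h 59 min

Tue: 05:20–17:17 = 11 h 57 min; less 15 min break → 11 h 42 min
Wed: 08:16–12:35 = 4 h 19 min
Thu: 09:12–15:25 = 6 h 13 min; less 15 min break → 5 h 58 min
Total: 11 h 42 min + 4 h 19 min + 5 h 58 min = 21 h 59 min.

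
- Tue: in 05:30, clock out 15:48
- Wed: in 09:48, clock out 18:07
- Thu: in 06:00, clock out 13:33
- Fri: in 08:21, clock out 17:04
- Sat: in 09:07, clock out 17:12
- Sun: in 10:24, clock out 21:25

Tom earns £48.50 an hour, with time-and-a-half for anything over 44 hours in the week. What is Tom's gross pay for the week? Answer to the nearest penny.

£2860.29

Tue: 05:30–15:48 = 10 h 18 min
Wed: 09:48–18:07 = 8 h 19 min
Thu: 06:00–13:33 = 7 h 33 min
Fri: 08:21–17:04 = 8 h 43 min
Sat: 09:07–17:12 = 8 h 5 min
Sun: 10:24–21:25 = 11 h 1 min
Total worked: 53 h 59 min = 3239 min.
Regular 44 h 0 min = 2640 min at £48.50/h; overtime 9 h 59 min = 599 min at £72.75/h.
Pay = (2640 × £48.50 + 599 × £72.75) ÷ 60 = £2860.29.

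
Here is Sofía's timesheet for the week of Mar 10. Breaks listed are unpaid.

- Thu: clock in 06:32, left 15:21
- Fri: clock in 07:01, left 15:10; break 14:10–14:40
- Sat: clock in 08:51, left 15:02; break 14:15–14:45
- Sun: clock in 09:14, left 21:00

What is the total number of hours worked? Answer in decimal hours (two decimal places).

Thu: 06:32–15:21 = 8 h 49 min
Fri: 07:01–15:10 = 8 h 9 min; less 30 min break → 7 h 39 min
Sat: 08:51–15:02 = 6 h 11 min; less 30 min break → 5 h 41 min
Sun: 09:14–21:00 = 11 h 46 min
Total: 8 h 49 min + 7 h 39 min + 5 h 41 min + 11 h 46 min = 33 h 55 min.

33.92 hours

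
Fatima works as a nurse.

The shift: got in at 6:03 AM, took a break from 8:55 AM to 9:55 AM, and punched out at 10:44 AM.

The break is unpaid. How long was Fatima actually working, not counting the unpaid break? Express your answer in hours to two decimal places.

3.68 hours

The shift: 6:03 AM–10:44 AM = 4 h 41 min; less 60 min break → 3 h 41 min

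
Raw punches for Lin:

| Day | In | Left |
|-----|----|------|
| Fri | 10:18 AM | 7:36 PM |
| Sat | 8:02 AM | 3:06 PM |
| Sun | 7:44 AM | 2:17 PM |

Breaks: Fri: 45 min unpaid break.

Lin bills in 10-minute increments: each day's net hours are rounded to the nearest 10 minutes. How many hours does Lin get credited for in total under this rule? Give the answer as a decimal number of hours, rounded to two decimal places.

22.00 hours

Fri: 10:18 AM–7:36 PM = 9 h 18 min − 45 min = 8 h 33 min → rounds to 8 h 30 min
Sat: 8:02 AM–3:06 PM = 7 h 4 min → rounds to 7 h 0 min
Sun: 7:44 AM–2:17 PM = 6 h 33 min → rounds to 6 h 30 min
Total credited: 22 h 0 min.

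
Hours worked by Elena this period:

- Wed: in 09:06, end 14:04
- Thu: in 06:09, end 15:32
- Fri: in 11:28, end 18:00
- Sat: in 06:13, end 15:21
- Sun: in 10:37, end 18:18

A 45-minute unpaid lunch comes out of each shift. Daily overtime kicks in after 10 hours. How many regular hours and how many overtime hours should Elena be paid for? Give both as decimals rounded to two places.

Regular 33.95 hours, overtime 0.00 hours

Wed: 09:06–14:04 = 4 h 58 min; less 45 min break → 4 h 13 min
Thu: 06:09–15:32 = 9 h 23 min; less 45 min break → 8 h 38 min
Fri: 11:28–18:00 = 6 h 32 min; less 45 min break → 5 h 47 min
Sat: 06:13–15:21 = 9 h 8 min; less 45 min break → 8 h 23 min
Sun: 10:37–18:18 = 7 h 41 min; less 45 min break → 6 h 56 min
Wed reg 4 h 13 min / OT 0 h 0 min; Thu reg 8 h 38 min / OT 0 h 0 min; Fri reg 5 h 47 min / OT 0 h 0 min; Sat reg 8 h 23 min / OT 0 h 0 min; Sun reg 6 h 56 min / OT 0 h 0 min.
Totals: regular 33 h 57 min, overtime 0 h 0 min.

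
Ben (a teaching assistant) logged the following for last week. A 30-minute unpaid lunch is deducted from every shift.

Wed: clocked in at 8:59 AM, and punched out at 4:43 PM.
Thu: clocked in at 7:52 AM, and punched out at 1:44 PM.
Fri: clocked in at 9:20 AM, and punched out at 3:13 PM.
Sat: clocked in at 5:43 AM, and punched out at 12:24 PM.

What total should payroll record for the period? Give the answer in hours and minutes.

Wed: 8:59 AM–4:43 PM = 7 h 44 min; less 30 min break → 7 h 14 min
Thu: 7:52 AM–1:44 PM = 5 h 52 min; less 30 min break → 5 h 22 min
Fri: 9:20 AM–3:13 PM = 5 h 53 min; less 30 min break → 5 h 23 min
Sat: 5:43 AM–12:24 PM = 6 h 41 min; less 30 min break → 6 h 11 min
Total: 7 h 14 min + 5 h 22 min + 5 h 23 min + 6 h 11 min = 24 h 10 min.

24 h 10 min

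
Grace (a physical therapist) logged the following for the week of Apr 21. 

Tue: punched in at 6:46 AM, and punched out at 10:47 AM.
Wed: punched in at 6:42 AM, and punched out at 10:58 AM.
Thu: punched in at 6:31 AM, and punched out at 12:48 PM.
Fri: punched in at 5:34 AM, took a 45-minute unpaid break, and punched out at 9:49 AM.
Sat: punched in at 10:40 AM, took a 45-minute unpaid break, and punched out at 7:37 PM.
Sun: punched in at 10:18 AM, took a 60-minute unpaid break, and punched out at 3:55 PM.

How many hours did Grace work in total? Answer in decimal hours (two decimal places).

30.88 hours

Tue: 6:46 AM–10:47 AM = 4 h 1 min
Wed: 6:42 AM–10:58 AM = 4 h 16 min
Thu: 6:31 AM–12:48 PM = 6 h 17 min
Fri: 5:34 AM–9:49 AM = 4 h 15 min; less 45 min break → 3 h 30 min
Sat: 10:40 AM–7:37 PM = 8 h 57 min; less 45 min break → 8 h 12 min
Sun: 10:18 AM–3:55 PM = 5 h 37 min; less 60 min break → 4 h 37 min
Total: 4 h 1 min + 4 h 16 min + 6 h 17 min + 3 h 30 min + 8 h 12 min + 4 h 37 min = 30 h 53 min.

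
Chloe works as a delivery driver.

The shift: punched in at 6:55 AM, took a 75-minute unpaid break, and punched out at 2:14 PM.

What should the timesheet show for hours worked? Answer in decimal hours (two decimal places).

The shift: 6:55 AM–2:14 PM = 7 h 19 min; less 75 min break → 6 h 4 min

6.07 hours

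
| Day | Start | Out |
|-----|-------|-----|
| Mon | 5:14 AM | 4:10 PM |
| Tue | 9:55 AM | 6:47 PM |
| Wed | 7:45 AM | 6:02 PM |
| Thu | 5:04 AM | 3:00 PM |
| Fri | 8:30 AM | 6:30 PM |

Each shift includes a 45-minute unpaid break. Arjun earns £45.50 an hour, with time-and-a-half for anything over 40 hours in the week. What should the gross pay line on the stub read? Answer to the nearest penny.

Mon: 5:14 AM–4:10 PM = 10 h 56 min; less 45 min break → 10 h 11 min
Tue: 9:55 AM–6:47 PM = 8 h 52 min; less 45 min break → 8 h 7 min
Wed: 7:45 AM–6:02 PM = 10 h 17 min; less 45 min break → 9 h 32 min
Thu: 5:04 AM–3:00 PM = 9 h 56 min; less 45 min break → 9 h 11 min
Fri: 8:30 AM–6:30 PM = 10 h 0 min; less 45 min break → 9 h 15 min
Total worked: 46 h 16 min = 2776 min.
Regular 40 h 0 min = 2400 min at £45.50/h; overtime 6 h 16 min = 376 min at £68.25/h.
Pay = (2400 × £45.50 + 376 × £68.25) ÷ 60 = £2247.70.

£2247.70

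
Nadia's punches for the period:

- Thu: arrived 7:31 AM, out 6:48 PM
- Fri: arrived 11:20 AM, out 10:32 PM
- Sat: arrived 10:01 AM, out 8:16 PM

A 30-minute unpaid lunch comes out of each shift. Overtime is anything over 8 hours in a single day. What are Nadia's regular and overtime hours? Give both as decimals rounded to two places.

Thu: 7:31 AM–6:48 PM = 11 h 17 min; less 30 min break → 10 h 47 min
Fri: 11:20 AM–10:32 PM = 11 h 12 min; less 30 min break → 10 h 42 min
Sat: 10:01 AM–8:16 PM = 10 h 15 min; less 30 min break → 9 h 45 min
Thu reg 8 h 0 min / OT 2 h 47 min; Fri reg 8 h 0 min / OT 2 h 42 min; Sat reg 8 h 0 min / OT 1 h 45 min.
Totals: regular 24 h 0 min, overtime 7 h 14 min.

Regular 24.00 hours, overtime 7.23 hours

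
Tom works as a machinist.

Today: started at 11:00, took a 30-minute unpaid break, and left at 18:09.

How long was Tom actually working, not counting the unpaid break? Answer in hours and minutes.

Today: 11:00–18:09 = 7 h 9 min; less 30 min break → 6 h 39 min

6 h 39 min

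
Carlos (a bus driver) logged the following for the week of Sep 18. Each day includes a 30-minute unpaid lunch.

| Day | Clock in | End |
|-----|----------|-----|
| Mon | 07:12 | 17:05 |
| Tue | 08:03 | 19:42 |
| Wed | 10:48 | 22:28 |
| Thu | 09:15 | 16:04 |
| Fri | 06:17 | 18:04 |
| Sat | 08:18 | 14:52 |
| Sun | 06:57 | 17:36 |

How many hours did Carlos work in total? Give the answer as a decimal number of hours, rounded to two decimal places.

Mon: 07:12–17:05 = 9 h 53 min; less 30 min break → 9 h 23 min
Tue: 08:03–19:42 = 11 h 39 min; less 30 min break → 11 h 9 min
Wed: 10:48–22:28 = 11 h 40 min; less 30 min break → 11 h 10 min
Thu: 09:15–16:04 = 6 h 49 min; less 30 min break → 6 h 19 min
Fri: 06:17–18:04 = 11 h 47 min; less 30 min break → 11 h 17 min
Sat: 08:18–14:52 = 6 h 34 min; less 30 min break → 6 h 4 min
Sun: 06:57–17:36 = 10 h 39 min; less 30 min break → 10 h 9 min
Total: 9 h 23 min + 11 h 9 min + 11 h 10 min + 6 h 19 min + 11 h 17 min + 6 h 4 min + 10 h 9 min = 65 h 31 min.

65.52 hours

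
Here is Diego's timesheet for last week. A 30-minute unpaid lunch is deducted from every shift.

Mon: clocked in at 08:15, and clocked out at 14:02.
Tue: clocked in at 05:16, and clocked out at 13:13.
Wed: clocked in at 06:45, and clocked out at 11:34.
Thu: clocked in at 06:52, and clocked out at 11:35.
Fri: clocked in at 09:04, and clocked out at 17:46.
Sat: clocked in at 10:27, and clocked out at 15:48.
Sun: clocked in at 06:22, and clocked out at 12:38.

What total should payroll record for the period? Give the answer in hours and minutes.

Mon: 08:15–14:02 = 5 h 47 min; less 30 min break → 5 h 17 min
Tue: 05:16–13:13 = 7 h 57 min; less 30 min break → 7 h 27 min
Wed: 06:45–11:34 = 4 h 49 min; less 30 min break → 4 h 19 min
Thu: 06:52–11:35 = 4 h 43 min; less 30 min break → 4 h 13 min
Fri: 09:04–17:46 = 8 h 42 min; less 30 min break → 8 h 12 min
Sat: 10:27–15:48 = 5 h 21 min; less 30 min break → 4 h 51 min
Sun: 06:22–12:38 = 6 h 16 min; less 30 min break → 5 h 46 min
Total: 5 h 17 min + 7 h 27 min + 4 h 19 min + 4 h 13 min + 8 h 12 min + 4 h 51 min + 5 h 46 min = 40 h 5 min.

40 h 5 min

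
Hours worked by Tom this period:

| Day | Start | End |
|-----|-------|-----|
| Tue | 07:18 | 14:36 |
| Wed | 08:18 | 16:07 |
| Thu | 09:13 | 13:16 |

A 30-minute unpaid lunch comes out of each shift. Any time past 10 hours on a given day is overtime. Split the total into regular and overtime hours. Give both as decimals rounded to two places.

Regular 17.67 hours, overtime 0.00 hours

Tue: 07:18–14:36 = 7 h 18 min; less 30 min break → 6 h 48 min
Wed: 08:18–16:07 = 7 h 49 min; less 30 min break → 7 h 19 min
Thu: 09:13–13:16 = 4 h 3 min; less 30 min break → 3 h 33 min
Tue reg 6 h 48 min / OT 0 h 0 min; Wed reg 7 h 19 min / OT 0 h 0 min; Thu reg 3 h 33 min / OT 0 h 0 min.
Totals: regular 17 h 40 min, overtime 0 h 0 min.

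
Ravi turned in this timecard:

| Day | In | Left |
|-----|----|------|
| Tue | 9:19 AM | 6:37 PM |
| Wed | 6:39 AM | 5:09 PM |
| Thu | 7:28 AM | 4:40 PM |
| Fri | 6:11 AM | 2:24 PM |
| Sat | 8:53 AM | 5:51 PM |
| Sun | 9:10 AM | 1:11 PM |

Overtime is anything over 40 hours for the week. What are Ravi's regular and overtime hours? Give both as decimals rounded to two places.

Regular 40.00 hours, overtime 10.20 hours

Tue: 9:19 AM–6:37 PM = 9 h 18 min
Wed: 6:39 AM–5:09 PM = 10 h 30 min
Thu: 7:28 AM–4:40 PM = 9 h 12 min
Fri: 6:11 AM–2:24 PM = 8 h 13 min
Sat: 8:53 AM–5:51 PM = 8 h 58 min
Sun: 9:10 AM–1:11 PM = 4 h 1 min
Total worked: 50 h 12 min = 50.20 h.
Threshold 40 h → overtime 10 h 12 min, regular 40 h 0 min.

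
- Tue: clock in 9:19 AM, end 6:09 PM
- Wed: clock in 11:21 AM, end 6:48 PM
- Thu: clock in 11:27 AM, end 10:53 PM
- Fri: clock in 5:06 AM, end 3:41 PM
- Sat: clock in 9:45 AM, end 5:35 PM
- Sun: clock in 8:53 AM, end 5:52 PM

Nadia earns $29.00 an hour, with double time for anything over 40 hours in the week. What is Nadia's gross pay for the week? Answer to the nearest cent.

$2036.77

Tue: 9:19 AM–6:09 PM = 8 h 50 min
Wed: 11:21 AM–6:48 PM = 7 h 27 min
Thu: 11:27 AM–10:53 PM = 11 h 26 min
Fri: 5:06 AM–3:41 PM = 10 h 35 min
Sat: 9:45 AM–5:35 PM = 7 h 50 min
Sun: 8:53 AM–5:52 PM = 8 h 59 min
Total worked: 55 h 7 min = 3307 min.
Regular 40 h 0 min = 2400 min at $29.00/h; overtime 15 h 7 min = 907 min at $58.00/h.
Pay = (2400 × $29.00 + 907 × $58.00) ÷ 60 = $2036.77.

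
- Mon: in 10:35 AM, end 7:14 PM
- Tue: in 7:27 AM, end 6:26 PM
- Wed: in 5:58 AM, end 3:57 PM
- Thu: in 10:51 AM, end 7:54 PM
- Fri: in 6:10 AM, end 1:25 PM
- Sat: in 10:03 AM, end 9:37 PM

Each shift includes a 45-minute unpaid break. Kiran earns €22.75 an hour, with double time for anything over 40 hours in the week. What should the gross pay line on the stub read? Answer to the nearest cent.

€1500.74

Mon: 10:35 AM–7:14 PM = 8 h 39 min; less 45 min break → 7 h 54 min
Tue: 7:27 AM–6:26 PM = 10 h 59 min; less 45 min break → 10 h 14 min
Wed: 5:58 AM–3:57 PM = 9 h 59 min; less 45 min break → 9 h 14 min
Thu: 10:51 AM–7:54 PM = 9 h 3 min; less 45 min break → 8 h 18 min
Fri: 6:10 AM–1:25 PM = 7 h 15 min; less 45 min break → 6 h 30 min
Sat: 10:03 AM–9:37 PM = 11 h 34 min; less 45 min break → 10 h 49 min
Total worked: 52 h 59 min = 3179 min.
Regular 40 h 0 min = 2400 min at €22.75/h; overtime 12 h 59 min = 779 min at €45.50/h.
Pay = (2400 × €22.75 + 779 × €45.50) ÷ 60 = €1500.74.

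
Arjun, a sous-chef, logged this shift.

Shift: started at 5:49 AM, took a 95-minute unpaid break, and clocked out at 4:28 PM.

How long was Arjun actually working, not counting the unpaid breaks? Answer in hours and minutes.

9 h 4 min

Shift: 5:49 AM–4:28 PM = 10 h 39 min; less 95 min break → 9 h 4 min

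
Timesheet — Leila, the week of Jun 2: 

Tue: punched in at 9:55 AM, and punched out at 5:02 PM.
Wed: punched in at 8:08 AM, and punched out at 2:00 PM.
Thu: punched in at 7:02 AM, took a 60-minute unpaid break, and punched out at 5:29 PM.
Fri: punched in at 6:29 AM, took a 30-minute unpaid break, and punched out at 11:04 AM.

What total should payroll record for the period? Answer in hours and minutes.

Tue: 9:55 AM–5:02 PM = 7 h 7 min
Wed: 8:08 AM–2:00 PM = 5 h 52 min
Thu: 7:02 AM–5:29 PM = 10 h 27 min; less 60 min break → 9 h 27 min
Fri: 6:29 AM–11:04 AM = 4 h 35 min; less 30 min break → 4 h 5 min
Total: 7 h 7 min + 5 h 52 min + 9 h 27 min + 4 h 5 min = 26 h 31 min.

26 h 31 min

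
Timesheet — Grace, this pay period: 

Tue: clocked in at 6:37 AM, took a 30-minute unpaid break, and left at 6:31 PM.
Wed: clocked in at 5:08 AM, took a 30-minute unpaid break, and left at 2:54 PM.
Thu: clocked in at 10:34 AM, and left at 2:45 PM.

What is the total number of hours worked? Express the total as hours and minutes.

Tue: 6:37 AM–6:31 PM = 11 h 54 min; less 30 min break → 11 h 24 min
Wed: 5:08 AM–2:54 PM = 9 h 46 min; less 30 min break → 9 h 16 min
Thu: 10:34 AM–2:45 PM = 4 h 11 min
Total: 11 h 24 min + 9 h 16 min + 4 h 11 min = 24 h 51 min.

24 h 51 min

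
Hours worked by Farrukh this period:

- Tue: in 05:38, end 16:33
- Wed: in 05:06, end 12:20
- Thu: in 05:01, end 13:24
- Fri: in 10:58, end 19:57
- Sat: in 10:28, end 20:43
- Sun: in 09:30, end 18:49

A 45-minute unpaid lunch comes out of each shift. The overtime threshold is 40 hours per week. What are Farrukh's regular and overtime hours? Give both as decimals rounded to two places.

Regular 40.00 hours, overtime 10.58 hours

Tue: 05:38–16:33 = 10 h 55 min; less 45 min break → 10 h 10 min
Wed: 05:06–12:20 = 7 h 14 min; less 45 min break → 6 h 29 min
Thu: 05:01–13:24 = 8 h 23 min; less 45 min break → 7 h 38 min
Fri: 10:58–19:57 = 8 h 59 min; less 45 min break → 8 h 14 min
Sat: 10:28–20:43 = 10 h 15 min; less 45 min break → 9 h 30 min
Sun: 09:30–18:49 = 9 h 19 min; less 45 min break → 8 h 34 min
Total worked: 50 h 35 min = 50.58 h.
Threshold 40 h → overtime 10 h 35 min, regular 40 h 0 min.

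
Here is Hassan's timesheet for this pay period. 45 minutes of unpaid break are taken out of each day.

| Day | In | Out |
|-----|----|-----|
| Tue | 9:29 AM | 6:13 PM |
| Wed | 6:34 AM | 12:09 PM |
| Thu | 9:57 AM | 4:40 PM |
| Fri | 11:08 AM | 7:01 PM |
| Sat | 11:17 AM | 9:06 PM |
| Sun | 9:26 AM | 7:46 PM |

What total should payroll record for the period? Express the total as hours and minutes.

44 h 34 min

Tue: 9:29 AM–6:13 PM = 8 h 44 min; less 45 min break → 7 h 59 min
Wed: 6:34 AM–12:09 PM = 5 h 35 min; less 45 min break → 4 h 50 min
Thu: 9:57 AM–4:40 PM = 6 h 43 min; less 45 min break → 5 h 58 min
Fri: 11:08 AM–7:01 PM = 7 h 53 min; less 45 min break → 7 h 8 min
Sat: 11:17 AM–9:06 PM = 9 h 49 min; less 45 min break → 9 h 4 min
Sun: 9:26 AM–7:46 PM = 10 h 20 min; less 45 min break → 9 h 35 min
Total: 7 h 59 min + 4 h 50 min + 5 h 58 min + 7 h 8 min + 9 h 4 min + 9 h 35 min = 44 h 34 min.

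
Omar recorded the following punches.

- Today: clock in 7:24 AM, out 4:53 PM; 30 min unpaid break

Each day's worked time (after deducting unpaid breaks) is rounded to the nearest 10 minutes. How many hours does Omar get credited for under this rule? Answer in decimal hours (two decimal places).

Today: 7:24 AM–4:53 PM = 9 h 29 min − 30 min = 8 h 59 min → rounds to 9 h 0 min

9.00 hours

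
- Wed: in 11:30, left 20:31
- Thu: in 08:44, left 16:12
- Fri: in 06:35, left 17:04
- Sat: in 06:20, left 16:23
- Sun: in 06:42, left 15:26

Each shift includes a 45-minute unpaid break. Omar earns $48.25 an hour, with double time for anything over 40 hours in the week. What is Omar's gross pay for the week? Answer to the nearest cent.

Wed: 11:30–20:31 = 9 h 1 min; less 45 min break → 8 h 16 min
Thu: 08:44–16:12 = 7 h 28 min; less 45 min break → 6 h 43 min
Fri: 06:35–17:04 = 10 h 29 min; less 45 min break → 9 h 44 min
Sat: 06:20–16:23 = 10 h 3 min; less 45 min break → 9 h 18 min
Sun: 06:42–15:26 = 8 h 44 min; less 45 min break → 7 h 59 min
Total worked: 42 h 0 min = 2520 min.
Regular 40 h 0 min = 2400 min at $48.25/h; overtime 2 h 0 min = 120 min at $96.50/h.
Pay = (2400 × $48.25 + 120 × $96.50) ÷ 60 = $2123.00.

$2123.00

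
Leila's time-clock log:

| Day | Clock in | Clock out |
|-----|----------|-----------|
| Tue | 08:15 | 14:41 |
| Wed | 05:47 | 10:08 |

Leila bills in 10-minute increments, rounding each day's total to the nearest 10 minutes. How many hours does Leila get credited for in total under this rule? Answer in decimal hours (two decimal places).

Tue: 08:15–14:41 = 6 h 26 min → rounds to 6 h 30 min
Wed: 05:47–10:08 = 4 h 21 min → rounds to 4 h 20 min
Total credited: 10 h 50 min.

10.83 hours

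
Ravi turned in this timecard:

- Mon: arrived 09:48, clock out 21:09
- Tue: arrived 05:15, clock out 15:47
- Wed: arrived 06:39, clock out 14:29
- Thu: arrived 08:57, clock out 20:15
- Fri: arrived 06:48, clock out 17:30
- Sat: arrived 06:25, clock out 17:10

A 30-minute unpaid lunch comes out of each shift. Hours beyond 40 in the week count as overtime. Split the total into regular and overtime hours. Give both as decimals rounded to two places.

Mon: 09:48–21:09 = 11 h 21 min; less 30 min break → 10 h 51 min
Tue: 05:15–15:47 = 10 h 32 min; less 30 min break → 10 h 2 min
Wed: 06:39–14:29 = 7 h 50 min; less 30 min break → 7 h 20 min
Thu: 08:57–20:15 = 11 h 18 min; less 30 min break → 10 h 48 min
Fri: 06:48–17:30 = 10 h 42 min; less 30 min break → 10 h 12 min
Sat: 06:25–17:10 = 10 h 45 min; less 30 min break → 10 h 15 min
Total worked: 59 h 28 min = 59.47 h.
Threshold 40 h → overtime 19 h 28 min, regular 40 h 0 min.

Regular 40.00 hours, overtime 19.47 hours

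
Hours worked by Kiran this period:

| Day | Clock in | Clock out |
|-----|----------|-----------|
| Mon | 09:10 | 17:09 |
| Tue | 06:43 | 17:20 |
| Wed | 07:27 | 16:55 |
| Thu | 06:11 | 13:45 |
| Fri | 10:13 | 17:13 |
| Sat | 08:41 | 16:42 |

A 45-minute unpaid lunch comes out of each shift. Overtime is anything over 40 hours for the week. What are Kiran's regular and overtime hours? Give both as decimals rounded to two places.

Mon: 09:10–17:09 = 7 h 59 min; less 45 min break → 7 h 14 min
Tue: 06:43–17:20 = 10 h 37 min; less 45 min break → 9 h 52 min
Wed: 07:27–16:55 = 9 h 28 min; less 45 min break → 8 h 43 min
Thu: 06:11–13:45 = 7 h 34 min; less 45 min break → 6 h 49 min
Fri: 10:13–17:13 = 7 h 0 min; less 45 min break → 6 h 15 min
Sat: 08:41–16:42 = 8 h 1 min; less 45 min break → 7 h 16 min
Total worked: 46 h 9 min = 46.15 h.
Threshold 40 h → overtime 6 h 9 min, regular 40 h 0 min.

Regular 40.00 hours, overtime 6.15 hours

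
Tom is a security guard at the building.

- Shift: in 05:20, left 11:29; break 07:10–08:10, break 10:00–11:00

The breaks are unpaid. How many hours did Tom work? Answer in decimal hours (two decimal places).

4.15 hours

Shift: 05:20–11:29 = 6 h 9 min; less 120 min break → 4 h 9 min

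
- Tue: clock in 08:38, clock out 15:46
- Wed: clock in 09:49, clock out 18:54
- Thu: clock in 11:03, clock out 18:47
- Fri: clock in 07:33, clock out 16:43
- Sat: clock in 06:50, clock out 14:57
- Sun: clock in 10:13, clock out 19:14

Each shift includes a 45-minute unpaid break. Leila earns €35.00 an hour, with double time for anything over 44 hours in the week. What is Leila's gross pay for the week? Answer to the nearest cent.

€1662.50

Tue: 08:38–15:46 = 7 h 8 min; less 45 min break → 6 h 23 min
Wed: 09:49–18:54 = 9 h 5 min; less 45 min break → 8 h 20 min
Thu: 11:03–18:47 = 7 h 44 min; less 45 min break → 6 h 59 min
Fri: 07:33–16:43 = 9 h 10 min; less 45 min break → 8 h 25 min
Sat: 06:50–14:57 = 8 h 7 min; less 45 min break → 7 h 22 min
Sun: 10:13–19:14 = 9 h 1 min; less 45 min break → 8 h 16 min
Total worked: 45 h 45 min = 2745 min.
Regular 44 h 0 min = 2640 min at €35.00/h; overtime 1 h 45 min = 105 min at €70.00/h.
Pay = (2640 × €35.00 + 105 × €70.00) ÷ 60 = €1662.50.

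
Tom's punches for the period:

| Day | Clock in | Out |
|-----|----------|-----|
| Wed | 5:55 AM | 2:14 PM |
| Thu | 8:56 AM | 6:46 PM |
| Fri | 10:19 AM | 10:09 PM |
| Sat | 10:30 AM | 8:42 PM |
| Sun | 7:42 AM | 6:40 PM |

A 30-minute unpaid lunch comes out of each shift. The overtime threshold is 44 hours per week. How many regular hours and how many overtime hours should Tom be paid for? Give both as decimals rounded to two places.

Wed: 5:55 AM–2:14 PM = 8 h 19 min; less 30 min break → 7 h 49 min
Thu: 8:56 AM–6:46 PM = 9 h 50 min; less 30 min break → 9 h 20 min
Fri: 10:19 AM–10:09 PM = 11 h 50 min; less 30 min break → 11 h 20 min
Sat: 10:30 AM–8:42 PM = 10 h 12 min; less 30 min break → 9 h 42 min
Sun: 7:42 AM–6:40 PM = 10 h 58 min; less 30 min break → 10 h 28 min
Total worked: 48 h 39 min = 48.65 h.
Threshold 44 h → overtime 4 h 39 min, regular 44 h 0 min.

Regular 44.00 hours, overtime 4.65 hours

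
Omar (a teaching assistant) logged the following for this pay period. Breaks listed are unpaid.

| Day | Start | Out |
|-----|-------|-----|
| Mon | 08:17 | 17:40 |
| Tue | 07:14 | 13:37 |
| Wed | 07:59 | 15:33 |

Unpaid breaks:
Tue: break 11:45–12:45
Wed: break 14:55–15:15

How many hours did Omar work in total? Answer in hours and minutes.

22 h 0 min

Mon: 08:17–17:40 = 9 h 23 min
Tue: 07:14–13:37 = 6 h 23 min; less 60 min break → 5 h 23 min
Wed: 07:59–15:33 = 7 h 34 min; less 20 min break → 7 h 14 min
Total: 9 h 23 min + 5 h 23 min + 7 h 14 min = 22 h 0 min.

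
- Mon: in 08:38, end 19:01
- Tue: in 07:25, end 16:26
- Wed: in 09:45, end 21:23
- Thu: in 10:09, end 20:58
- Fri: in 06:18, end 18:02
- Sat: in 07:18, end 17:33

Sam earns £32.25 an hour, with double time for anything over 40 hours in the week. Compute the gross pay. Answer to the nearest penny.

£2827.25

Mon: 08:38–19:01 = 10 h 23 min
Tue: 07:25–16:26 = 9 h 1 min
Wed: 09:45–21:23 = 11 h 38 min
Thu: 10:09–20:58 = 10 h 49 min
Fri: 06:18–18:02 = 11 h 44 min
Sat: 07:18–17:33 = 10 h 15 min
Total worked: 63 h 50 min = 3830 min.
Regular 40 h 0 min = 2400 min at £32.25/h; overtime 23 h 50 min = 1430 min at £64.50/h.
Pay = (2400 × £32.25 + 1430 × £64.50) ÷ 60 = £2827.25.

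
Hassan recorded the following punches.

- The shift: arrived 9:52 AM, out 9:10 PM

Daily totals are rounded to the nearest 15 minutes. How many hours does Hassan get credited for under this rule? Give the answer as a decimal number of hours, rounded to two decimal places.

The shift: 9:52 AM–9:10 PM = 11 h 18 min → rounds to 11 h 15 min

11.25 hours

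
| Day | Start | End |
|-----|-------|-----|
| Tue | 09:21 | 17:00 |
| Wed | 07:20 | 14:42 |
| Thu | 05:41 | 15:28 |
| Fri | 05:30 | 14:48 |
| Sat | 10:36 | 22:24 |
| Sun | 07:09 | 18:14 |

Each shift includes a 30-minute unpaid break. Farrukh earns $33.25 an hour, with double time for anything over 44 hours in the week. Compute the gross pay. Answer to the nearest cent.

Tue: 09:21–17:00 = 7 h 39 min; less 30 min break → 7 h 9 min
Wed: 07:20–14:42 = 7 h 22 min; less 30 min break → 6 h 52 min
Thu: 05:41–15:28 = 9 h 47 min; less 30 min break → 9 h 17 min
Fri: 05:30–14:48 = 9 h 18 min; less 30 min break → 8 h 48 min
Sat: 10:36–22:24 = 11 h 48 min; less 30 min break → 11 h 18 min
Sun: 07:09–18:14 = 11 h 5 min; less 30 min break → 10 h 35 min
Total worked: 53 h 59 min = 3239 min.
Regular 44 h 0 min = 2640 min at $33.25/h; overtime 9 h 59 min = 599 min at $66.50/h.
Pay = (2640 × $33.25 + 599 × $66.50) ÷ 60 = $2126.89.

$2126.89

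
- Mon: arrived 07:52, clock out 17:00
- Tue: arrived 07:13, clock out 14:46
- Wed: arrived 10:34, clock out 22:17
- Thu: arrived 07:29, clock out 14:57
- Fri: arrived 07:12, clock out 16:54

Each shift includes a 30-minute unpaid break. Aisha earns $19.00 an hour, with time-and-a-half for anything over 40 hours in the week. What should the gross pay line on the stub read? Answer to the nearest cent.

Mon: 07:52–17:00 = 9 h 8 min; less 30 min break → 8 h 38 min
Tue: 07:13–14:46 = 7 h 33 min; less 30 min break → 7 h 3 min
Wed: 10:34–22:17 = 11 h 43 min; less 30 min break → 11 h 13 min
Thu: 07:29–14:57 = 7 h 28 min; less 30 min break → 6 h 58 min
Fri: 07:12–16:54 = 9 h 42 min; less 30 min break → 9 h 12 min
Total worked: 43 h 4 min = 2584 min.
Regular 40 h 0 min = 2400 min at $19.00/h; overtime 3 h 4 min = 184 min at $28.50/h.
Pay = (2400 × $19.00 + 184 × $28.50) ÷ 60 = $847.40.

$847.40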